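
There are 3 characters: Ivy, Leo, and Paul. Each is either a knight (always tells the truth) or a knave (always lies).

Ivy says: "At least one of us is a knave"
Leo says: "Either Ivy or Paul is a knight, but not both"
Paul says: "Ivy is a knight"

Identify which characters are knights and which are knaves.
Ivy is a knight.
Leo is a knave.
Paul is a knight.

Verification:
- Ivy (knight) says "At least one of us is a knave" - this is TRUE because Leo is a knave.
- Leo (knave) says "Either Ivy or Paul is a knight, but not both" - this is FALSE (a lie) because Ivy is a knight and Paul is a knight.
- Paul (knight) says "Ivy is a knight" - this is TRUE because Ivy is a knight.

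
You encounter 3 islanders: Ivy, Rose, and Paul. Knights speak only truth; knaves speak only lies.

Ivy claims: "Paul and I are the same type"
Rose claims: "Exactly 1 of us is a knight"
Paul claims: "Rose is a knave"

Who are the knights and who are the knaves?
Ivy is a knight.
Rose is a knave.
Paul is a knight.

Verification:
- Ivy (knight) says "Paul and I are the same type" - this is TRUE because Ivy is a knight and Paul is a knight.
- Rose (knave) says "Exactly 1 of us is a knight" - this is FALSE (a lie) because there are 2 knights.
- Paul (knight) says "Rose is a knave" - this is TRUE because Rose is a knave.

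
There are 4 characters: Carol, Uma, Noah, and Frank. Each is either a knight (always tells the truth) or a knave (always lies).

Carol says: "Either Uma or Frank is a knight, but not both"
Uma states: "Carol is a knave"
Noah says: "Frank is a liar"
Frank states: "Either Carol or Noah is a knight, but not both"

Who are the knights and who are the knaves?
Carol is a knight.
Uma is a knave.
Noah is a knave.
Frank is a knight.

Verification:
- Carol (knight) says "Either Uma or Frank is a knight, but not both" - this is TRUE because Uma is a knave and Frank is a knight.
- Uma (knave) says "Carol is a knave" - this is FALSE (a lie) because Carol is a knight.
- Noah (knave) says "Frank is a liar" - this is FALSE (a lie) because Frank is a knight.
- Frank (knight) says "Either Carol or Noah is a knight, but not both" - this is TRUE because Carol is a knight and Noah is a knave.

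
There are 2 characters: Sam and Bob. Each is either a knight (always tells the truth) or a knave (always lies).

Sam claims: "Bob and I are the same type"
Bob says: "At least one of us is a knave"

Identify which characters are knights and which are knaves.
Sam is a knave.
Bob is a knight.

Verification:
- Sam (knave) says "Bob and I are the same type" - this is FALSE (a lie) because Sam is a knave and Bob is a knight.
- Bob (knight) says "At least one of us is a knave" - this is TRUE because Sam is a knave.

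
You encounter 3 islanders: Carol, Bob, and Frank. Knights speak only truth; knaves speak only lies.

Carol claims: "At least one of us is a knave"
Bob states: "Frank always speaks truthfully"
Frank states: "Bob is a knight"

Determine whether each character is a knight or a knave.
Carol is a knight.
Bob is a knave.
Frank is a knave.

Verification:
- Carol (knight) says "At least one of us is a knave" - this is TRUE because Bob and Frank are knaves.
- Bob (knave) says "Frank always speaks truthfully" - this is FALSE (a lie) because Frank is a knave.
- Frank (knave) says "Bob is a knight" - this is FALSE (a lie) because Bob is a knave.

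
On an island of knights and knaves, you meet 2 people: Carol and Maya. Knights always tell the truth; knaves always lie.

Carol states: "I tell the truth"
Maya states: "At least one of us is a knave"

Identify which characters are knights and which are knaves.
Carol is a knave.
Maya is a knight.

Verification:
- Carol (knave) says "I tell the truth" - this is FALSE (a lie) because Carol is a knave.
- Maya (knight) says "At least one of us is a knave" - this is TRUE because Carol is a knave.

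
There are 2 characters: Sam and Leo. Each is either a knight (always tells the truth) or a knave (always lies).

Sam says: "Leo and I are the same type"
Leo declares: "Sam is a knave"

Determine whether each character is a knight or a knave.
Sam is a knave.
Leo is a knight.

Verification:
- Sam (knave) says "Leo and I are the same type" - this is FALSE (a lie) because Sam is a knave and Leo is a knight.
- Leo (knight) says "Sam is a knave" - this is TRUE because Sam is a knave.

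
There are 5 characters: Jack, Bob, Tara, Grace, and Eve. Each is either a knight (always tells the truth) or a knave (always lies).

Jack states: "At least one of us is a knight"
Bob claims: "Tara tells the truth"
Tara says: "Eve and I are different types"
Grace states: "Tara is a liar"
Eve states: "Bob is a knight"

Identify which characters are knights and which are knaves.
Jack is a knight.
Bob is a knave.
Tara is a knave.
Grace is a knight.
Eve is a knave.

Verification:
- Jack (knight) says "At least one of us is a knight" - this is TRUE because Jack and Grace are knights.
- Bob (knave) says "Tara tells the truth" - this is FALSE (a lie) because Tara is a knave.
- Tara (knave) says "Eve and I are different types" - this is FALSE (a lie) because Tara is a knave and Eve is a knave.
- Grace (knight) says "Tara is a liar" - this is TRUE because Tara is a knave.
- Eve (knave) says "Bob is a knight" - this is FALSE (a lie) because Bob is a knave.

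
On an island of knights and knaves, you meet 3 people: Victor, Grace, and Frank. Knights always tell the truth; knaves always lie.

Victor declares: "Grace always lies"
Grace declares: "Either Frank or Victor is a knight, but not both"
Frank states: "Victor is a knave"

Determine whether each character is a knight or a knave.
Victor is a knave.
Grace is a knight.
Frank is a knight.

Verification:
- Victor (knave) says "Grace always lies" - this is FALSE (a lie) because Grace is a knight.
- Grace (knight) says "Either Frank or Victor is a knight, but not both" - this is TRUE because Frank is a knight and Victor is a knave.
- Frank (knight) says "Victor is a knave" - this is TRUE because Victor is a knave.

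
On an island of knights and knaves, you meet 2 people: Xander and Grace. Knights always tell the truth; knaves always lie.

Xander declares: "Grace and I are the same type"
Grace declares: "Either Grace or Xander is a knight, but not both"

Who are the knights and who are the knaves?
Xander is a knave.
Grace is a knight.

Verification:
- Xander (knave) says "Grace and I are the same type" - this is FALSE (a lie) because Xander is a knave and Grace is a knight.
- Grace (knight) says "Either Grace or Xander is a knight, but not both" - this is TRUE because Grace is a knight and Xander is a knave.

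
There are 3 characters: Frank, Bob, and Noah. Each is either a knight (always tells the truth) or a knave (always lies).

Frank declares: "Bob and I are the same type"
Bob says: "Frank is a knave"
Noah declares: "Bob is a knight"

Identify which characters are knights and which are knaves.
Frank is a knave.
Bob is a knight.
Noah is a knight.

Verification:
- Frank (knave) says "Bob and I are the same type" - this is FALSE (a lie) because Frank is a knave and Bob is a knight.
- Bob (knight) says "Frank is a knave" - this is TRUE because Frank is a knave.
- Noah (knight) says "Bob is a knight" - this is TRUE because Bob is a knight.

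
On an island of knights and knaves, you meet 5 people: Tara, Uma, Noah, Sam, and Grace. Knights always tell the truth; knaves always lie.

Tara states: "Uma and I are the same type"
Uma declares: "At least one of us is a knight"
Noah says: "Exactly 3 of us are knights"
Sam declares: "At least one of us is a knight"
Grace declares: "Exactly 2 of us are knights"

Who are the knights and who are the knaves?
Tara is a knave.
Uma is a knight.
Noah is a knight.
Sam is a knight.
Grace is a knave.

Verification:
- Tara (knave) says "Uma and I are the same type" - this is FALSE (a lie) because Tara is a knave and Uma is a knight.
- Uma (knight) says "At least one of us is a knight" - this is TRUE because Uma, Noah, and Sam are knights.
- Noah (knight) says "Exactly 3 of us are knights" - this is TRUE because there are 3 knights.
- Sam (knight) says "At least one of us is a knight" - this is TRUE because Uma, Noah, and Sam are knights.
- Grace (knave) says "Exactly 2 of us are knights" - this is FALSE (a lie) because there are 3 knights.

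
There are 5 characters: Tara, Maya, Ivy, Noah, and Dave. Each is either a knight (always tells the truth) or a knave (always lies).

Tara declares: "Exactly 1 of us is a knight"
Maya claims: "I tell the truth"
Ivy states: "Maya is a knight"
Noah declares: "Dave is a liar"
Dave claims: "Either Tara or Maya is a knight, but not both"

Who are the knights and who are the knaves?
Tara is a knave.
Maya is a knight.
Ivy is a knight.
Noah is a knave.
Dave is a knight.

Verification:
- Tara (knave) says "Exactly 1 of us is a knight" - this is FALSE (a lie) because there are 3 knights.
- Maya (knight) says "I tell the truth" - this is TRUE because Maya is a knight.
- Ivy (knight) says "Maya is a knight" - this is TRUE because Maya is a knight.
- Noah (knave) says "Dave is a liar" - this is FALSE (a lie) because Dave is a knight.
- Dave (knight) says "Either Tara or Maya is a knight, but not both" - this is TRUE because Tara is a knave and Maya is a knight.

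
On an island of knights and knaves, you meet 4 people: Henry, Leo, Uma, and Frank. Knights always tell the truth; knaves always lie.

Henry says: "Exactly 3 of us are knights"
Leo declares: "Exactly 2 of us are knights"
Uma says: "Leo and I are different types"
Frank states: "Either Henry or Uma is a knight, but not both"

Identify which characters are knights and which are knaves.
Henry is a knave.
Leo is a knave.
Uma is a knave.
Frank is a knave.

Verification:
- Henry (knave) says "Exactly 3 of us are knights" - this is FALSE (a lie) because there are 0 knights.
- Leo (knave) says "Exactly 2 of us are knights" - this is FALSE (a lie) because there are 0 knights.
- Uma (knave) says "Leo and I are different types" - this is FALSE (a lie) because Uma is a knave and Leo is a knave.
- Frank (knave) says "Either Henry or Uma is a knight, but not both" - this is FALSE (a lie) because Henry is a knave and Uma is a knave.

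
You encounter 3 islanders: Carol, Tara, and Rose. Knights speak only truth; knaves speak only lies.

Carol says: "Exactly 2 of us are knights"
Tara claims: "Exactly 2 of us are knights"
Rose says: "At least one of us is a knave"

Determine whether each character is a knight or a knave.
Carol is a knave.
Tara is a knave.
Rose is a knight.

Verification:
- Carol (knave) says "Exactly 2 of us are knights" - this is FALSE (a lie) because there are 1 knights.
- Tara (knave) says "Exactly 2 of us are knights" - this is FALSE (a lie) because there are 1 knights.
- Rose (knight) says "At least one of us is a knave" - this is TRUE because Carol and Tara are knaves.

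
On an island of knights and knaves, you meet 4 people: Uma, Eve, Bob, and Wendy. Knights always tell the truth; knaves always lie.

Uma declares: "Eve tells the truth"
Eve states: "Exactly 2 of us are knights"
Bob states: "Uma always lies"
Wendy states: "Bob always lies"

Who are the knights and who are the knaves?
Uma is a knave.
Eve is a knave.
Bob is a knight.
Wendy is a knave.

Verification:
- Uma (knave) says "Eve tells the truth" - this is FALSE (a lie) because Eve is a knave.
- Eve (knave) says "Exactly 2 of us are knights" - this is FALSE (a lie) because there are 1 knights.
- Bob (knight) says "Uma always lies" - this is TRUE because Uma is a knave.
- Wendy (knave) says "Bob always lies" - this is FALSE (a lie) because Bob is a knight.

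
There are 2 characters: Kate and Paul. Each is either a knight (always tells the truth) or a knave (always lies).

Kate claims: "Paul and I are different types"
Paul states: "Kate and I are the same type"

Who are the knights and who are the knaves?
Kate is a knight.
Paul is a knave.

Verification:
- Kate (knight) says "Paul and I are different types" - this is TRUE because Kate is a knight and Paul is a knave.
- Paul (knave) says "Kate and I are the same type" - this is FALSE (a lie) because Paul is a knave and Kate is a knight.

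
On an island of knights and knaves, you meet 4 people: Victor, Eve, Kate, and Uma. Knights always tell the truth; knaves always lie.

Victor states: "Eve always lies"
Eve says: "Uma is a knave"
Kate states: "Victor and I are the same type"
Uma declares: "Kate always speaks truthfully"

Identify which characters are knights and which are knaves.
Victor is a knight.
Eve is a knave.
Kate is a knight.
Uma is a knight.

Verification:
- Victor (knight) says "Eve always lies" - this is TRUE because Eve is a knave.
- Eve (knave) says "Uma is a knave" - this is FALSE (a lie) because Uma is a knight.
- Kate (knight) says "Victor and I are the same type" - this is TRUE because Kate is a knight and Victor is a knight.
- Uma (knight) says "Kate always speaks truthfully" - this is TRUE because Kate is a knight.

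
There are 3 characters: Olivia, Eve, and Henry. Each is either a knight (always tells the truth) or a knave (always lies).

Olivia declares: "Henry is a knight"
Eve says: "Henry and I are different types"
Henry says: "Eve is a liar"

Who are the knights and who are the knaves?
Olivia is a knave.
Eve is a knight.
Henry is a knave.

Verification:
- Olivia (knave) says "Henry is a knight" - this is FALSE (a lie) because Henry is a knave.
- Eve (knight) says "Henry and I are different types" - this is TRUE because Eve is a knight and Henry is a knave.
- Henry (knave) says "Eve is a liar" - this is FALSE (a lie) because Eve is a knight.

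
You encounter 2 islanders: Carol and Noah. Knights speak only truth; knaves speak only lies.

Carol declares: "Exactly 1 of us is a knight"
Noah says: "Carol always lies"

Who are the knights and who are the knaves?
Carol is a knight.
Noah is a knave.

Verification:
- Carol (knight) says "Exactly 1 of us is a knight" - this is TRUE because there are 1 knights.
- Noah (knave) says "Carol always lies" - this is FALSE (a lie) because Carol is a knight.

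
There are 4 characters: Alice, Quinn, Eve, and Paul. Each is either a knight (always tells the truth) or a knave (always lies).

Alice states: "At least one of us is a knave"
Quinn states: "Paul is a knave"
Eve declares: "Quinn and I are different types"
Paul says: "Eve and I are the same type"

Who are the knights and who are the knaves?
Alice is a knight.
Quinn is a knave.
Eve is a knight.
Paul is a knight.

Verification:
- Alice (knight) says "At least one of us is a knave" - this is TRUE because Quinn is a knave.
- Quinn (knave) says "Paul is a knave" - this is FALSE (a lie) because Paul is a knight.
- Eve (knight) says "Quinn and I are different types" - this is TRUE because Eve is a knight and Quinn is a knave.
- Paul (knight) says "Eve and I are the same type" - this is TRUE because Paul is a knight and Eve is a knight.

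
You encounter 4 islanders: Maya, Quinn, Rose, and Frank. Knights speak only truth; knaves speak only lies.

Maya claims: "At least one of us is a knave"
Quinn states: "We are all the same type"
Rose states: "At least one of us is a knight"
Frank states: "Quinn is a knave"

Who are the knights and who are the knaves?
Maya is a knight.
Quinn is a knave.
Rose is a knight.
Frank is a knight.

Verification:
- Maya (knight) says "At least one of us is a knave" - this is TRUE because Quinn is a knave.
- Quinn (knave) says "We are all the same type" - this is FALSE (a lie) because Maya, Rose, and Frank are knights and Quinn is a knave.
- Rose (knight) says "At least one of us is a knight" - this is TRUE because Maya, Rose, and Frank are knights.
- Frank (knight) says "Quinn is a knave" - this is TRUE because Quinn is a knave.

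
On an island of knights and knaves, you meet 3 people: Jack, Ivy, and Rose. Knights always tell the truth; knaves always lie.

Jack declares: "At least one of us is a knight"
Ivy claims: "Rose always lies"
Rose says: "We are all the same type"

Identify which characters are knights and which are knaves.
Jack is a knight.
Ivy is a knight.
Rose is a knave.

Verification:
- Jack (knight) says "At least one of us is a knight" - this is TRUE because Jack and Ivy are knights.
- Ivy (knight) says "Rose always lies" - this is TRUE because Rose is a knave.
- Rose (knave) says "We are all the same type" - this is FALSE (a lie) because Jack and Ivy are knights and Rose is a knave.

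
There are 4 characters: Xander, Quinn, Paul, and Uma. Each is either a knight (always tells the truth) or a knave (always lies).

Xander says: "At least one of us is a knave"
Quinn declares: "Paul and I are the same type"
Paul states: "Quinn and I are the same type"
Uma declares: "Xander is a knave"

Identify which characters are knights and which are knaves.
Xander is a knight.
Quinn is a knight.
Paul is a knight.
Uma is a knave.

Verification:
- Xander (knight) says "At least one of us is a knave" - this is TRUE because Uma is a knave.
- Quinn (knight) says "Paul and I are the same type" - this is TRUE because Quinn is a knight and Paul is a knight.
- Paul (knight) says "Quinn and I are the same type" - this is TRUE because Paul is a knight and Quinn is a knight.
- Uma (knave) says "Xander is a knave" - this is FALSE (a lie) because Xander is a knight.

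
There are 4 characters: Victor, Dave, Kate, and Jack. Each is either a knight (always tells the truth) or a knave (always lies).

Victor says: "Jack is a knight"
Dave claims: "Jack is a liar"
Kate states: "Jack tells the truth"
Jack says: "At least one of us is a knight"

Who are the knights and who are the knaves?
Victor is a knight.
Dave is a knave.
Kate is a knight.
Jack is a knight.

Verification:
- Victor (knight) says "Jack is a knight" - this is TRUE because Jack is a knight.
- Dave (knave) says "Jack is a liar" - this is FALSE (a lie) because Jack is a knight.
- Kate (knight) says "Jack tells the truth" - this is TRUE because Jack is a knight.
- Jack (knight) says "At least one of us is a knight" - this is TRUE because Victor, Kate, and Jack are knights.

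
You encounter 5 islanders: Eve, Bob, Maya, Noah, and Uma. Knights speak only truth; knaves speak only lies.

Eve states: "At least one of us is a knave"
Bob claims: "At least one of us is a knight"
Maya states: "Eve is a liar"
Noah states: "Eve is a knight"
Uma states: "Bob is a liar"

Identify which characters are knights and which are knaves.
Eve is a knight.
Bob is a knight.
Maya is a knave.
Noah is a knight.
Uma is a knave.

Verification:
- Eve (knight) says "At least one of us is a knave" - this is TRUE because Maya and Uma are knaves.
- Bob (knight) says "At least one of us is a knight" - this is TRUE because Eve, Bob, and Noah are knights.
- Maya (knave) says "Eve is a liar" - this is FALSE (a lie) because Eve is a knight.
- Noah (knight) says "Eve is a knight" - this is TRUE because Eve is a knight.
- Uma (knave) says "Bob is a liar" - this is FALSE (a lie) because Bob is a knight.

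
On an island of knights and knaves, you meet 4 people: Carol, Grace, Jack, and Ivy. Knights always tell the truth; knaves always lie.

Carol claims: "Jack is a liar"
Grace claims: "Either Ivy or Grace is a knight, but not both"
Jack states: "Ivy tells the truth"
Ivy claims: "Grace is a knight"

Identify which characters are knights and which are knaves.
Carol is a knight.
Grace is a knave.
Jack is a knave.
Ivy is a knave.

Verification:
- Carol (knight) says "Jack is a liar" - this is TRUE because Jack is a knave.
- Grace (knave) says "Either Ivy or Grace is a knight, but not both" - this is FALSE (a lie) because Ivy is a knave and Grace is a knave.
- Jack (knave) says "Ivy tells the truth" - this is FALSE (a lie) because Ivy is a knave.
- Ivy (knave) says "Grace is a knight" - this is FALSE (a lie) because Grace is a knave.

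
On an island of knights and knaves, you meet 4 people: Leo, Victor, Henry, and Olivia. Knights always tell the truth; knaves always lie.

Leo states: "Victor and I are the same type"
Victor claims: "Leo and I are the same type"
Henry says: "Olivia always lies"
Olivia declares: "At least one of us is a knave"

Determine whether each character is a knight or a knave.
Leo is a knight.
Victor is a knight.
Henry is a knave.
Olivia is a knight.

Verification:
- Leo (knight) says "Victor and I are the same type" - this is TRUE because Leo is a knight and Victor is a knight.
- Victor (knight) says "Leo and I are the same type" - this is TRUE because Victor is a knight and Leo is a knight.
- Henry (knave) says "Olivia always lies" - this is FALSE (a lie) because Olivia is a knight.
- Olivia (knight) says "At least one of us is a knave" - this is TRUE because Henry is a knave.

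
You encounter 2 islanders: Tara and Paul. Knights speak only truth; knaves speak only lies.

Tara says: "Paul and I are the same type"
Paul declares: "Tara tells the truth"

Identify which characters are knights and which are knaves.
Tara is a knight.
Paul is a knight.

Verification:
- Tara (knight) says "Paul and I are the same type" - this is TRUE because Tara is a knight and Paul is a knight.
- Paul (knight) says "Tara tells the truth" - this is TRUE because Tara is a knight.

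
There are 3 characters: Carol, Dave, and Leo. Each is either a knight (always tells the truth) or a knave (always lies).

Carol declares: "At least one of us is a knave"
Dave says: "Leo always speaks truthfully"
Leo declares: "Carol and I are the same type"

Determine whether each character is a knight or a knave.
Carol is a knight.
Dave is a knave.
Leo is a knave.

Verification:
- Carol (knight) says "At least one of us is a knave" - this is TRUE because Dave and Leo are knaves.
- Dave (knave) says "Leo always speaks truthfully" - this is FALSE (a lie) because Leo is a knave.
- Leo (knave) says "Carol and I are the same type" - this is FALSE (a lie) because Leo is a knave and Carol is a knight.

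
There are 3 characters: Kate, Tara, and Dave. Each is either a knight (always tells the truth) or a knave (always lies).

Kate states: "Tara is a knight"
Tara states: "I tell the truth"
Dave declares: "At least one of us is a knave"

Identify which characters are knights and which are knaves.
Kate is a knave.
Tara is a knave.
Dave is a knight.

Verification:
- Kate (knave) says "Tara is a knight" - this is FALSE (a lie) because Tara is a knave.
- Tara (knave) says "I tell the truth" - this is FALSE (a lie) because Tara is a knave.
- Dave (knight) says "At least one of us is a knave" - this is TRUE because Kate and Tara are knaves.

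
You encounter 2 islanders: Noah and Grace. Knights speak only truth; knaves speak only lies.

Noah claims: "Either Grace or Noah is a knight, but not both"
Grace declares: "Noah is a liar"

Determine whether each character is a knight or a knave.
Noah is a knight.
Grace is a knave.

Verification:
- Noah (knight) says "Either Grace or Noah is a knight, but not both" - this is TRUE because Grace is a knave and Noah is a knight.
- Grace (knave) says "Noah is a liar" - this is FALSE (a lie) because Noah is a knight.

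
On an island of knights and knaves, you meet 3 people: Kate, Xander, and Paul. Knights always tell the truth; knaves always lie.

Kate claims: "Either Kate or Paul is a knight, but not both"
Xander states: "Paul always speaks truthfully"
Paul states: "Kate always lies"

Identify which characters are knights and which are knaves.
Kate is a knight.
Xander is a knave.
Paul is a knave.

Verification:
- Kate (knight) says "Either Kate or Paul is a knight, but not both" - this is TRUE because Kate is a knight and Paul is a knave.
- Xander (knave) says "Paul always speaks truthfully" - this is FALSE (a lie) because Paul is a knave.
- Paul (knave) says "Kate always lies" - this is FALSE (a lie) because Kate is a knight.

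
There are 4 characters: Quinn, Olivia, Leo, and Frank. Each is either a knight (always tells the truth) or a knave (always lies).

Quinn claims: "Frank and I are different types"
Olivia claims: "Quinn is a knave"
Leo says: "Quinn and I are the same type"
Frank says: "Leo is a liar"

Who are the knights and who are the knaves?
Quinn is a knight.
Olivia is a knave.
Leo is a knight.
Frank is a knave.

Verification:
- Quinn (knight) says "Frank and I are different types" - this is TRUE because Quinn is a knight and Frank is a knave.
- Olivia (knave) says "Quinn is a knave" - this is FALSE (a lie) because Quinn is a knight.
- Leo (knight) says "Quinn and I are the same type" - this is TRUE because Leo is a knight and Quinn is a knight.
- Frank (knave) says "Leo is a liar" - this is FALSE (a lie) because Leo is a knight.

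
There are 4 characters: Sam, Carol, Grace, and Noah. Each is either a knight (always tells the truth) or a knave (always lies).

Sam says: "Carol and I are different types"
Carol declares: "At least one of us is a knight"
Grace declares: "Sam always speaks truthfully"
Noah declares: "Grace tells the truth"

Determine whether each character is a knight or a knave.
Sam is a knave.
Carol is a knave.
Grace is a knave.
Noah is a knave.

Verification:
- Sam (knave) says "Carol and I are different types" - this is FALSE (a lie) because Sam is a knave and Carol is a knave.
- Carol (knave) says "At least one of us is a knight" - this is FALSE (a lie) because no one is a knight.
- Grace (knave) says "Sam always speaks truthfully" - this is FALSE (a lie) because Sam is a knave.
- Noah (knave) says "Grace tells the truth" - this is FALSE (a lie) because Grace is a knave.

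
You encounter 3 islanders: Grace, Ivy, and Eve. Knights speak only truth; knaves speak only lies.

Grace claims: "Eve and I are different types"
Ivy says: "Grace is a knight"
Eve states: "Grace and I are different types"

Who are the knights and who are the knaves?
Grace is a knave.
Ivy is a knave.
Eve is a knave.

Verification:
- Grace (knave) says "Eve and I are different types" - this is FALSE (a lie) because Grace is a knave and Eve is a knave.
- Ivy (knave) says "Grace is a knight" - this is FALSE (a lie) because Grace is a knave.
- Eve (knave) says "Grace and I are different types" - this is FALSE (a lie) because Eve is a knave and Grace is a knave.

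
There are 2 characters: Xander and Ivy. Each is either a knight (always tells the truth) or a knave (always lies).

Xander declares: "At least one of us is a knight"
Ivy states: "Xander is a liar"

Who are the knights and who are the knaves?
Xander is a knight.
Ivy is a knave.

Verification:
- Xander (knight) says "At least one of us is a knight" - this is TRUE because Xander is a knight.
- Ivy (knave) says "Xander is a liar" - this is FALSE (a lie) because Xander is a knight.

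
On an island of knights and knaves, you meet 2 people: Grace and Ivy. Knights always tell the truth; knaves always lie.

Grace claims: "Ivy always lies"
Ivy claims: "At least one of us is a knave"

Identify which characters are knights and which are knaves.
Grace is a knave.
Ivy is a knight.

Verification:
- Grace (knave) says "Ivy always lies" - this is FALSE (a lie) because Ivy is a knight.
- Ivy (knight) says "At least one of us is a knave" - this is TRUE because Grace is a knave.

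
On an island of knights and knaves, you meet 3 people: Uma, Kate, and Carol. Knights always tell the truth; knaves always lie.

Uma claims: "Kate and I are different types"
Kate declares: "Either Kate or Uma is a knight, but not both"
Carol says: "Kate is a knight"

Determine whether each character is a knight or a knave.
Uma is a knave.
Kate is a knave.
Carol is a knave.

Verification:
- Uma (knave) says "Kate and I are different types" - this is FALSE (a lie) because Uma is a knave and Kate is a knave.
- Kate (knave) says "Either Kate or Uma is a knight, but not both" - this is FALSE (a lie) because Kate is a knave and Uma is a knave.
- Carol (knave) says "Kate is a knight" - this is FALSE (a lie) because Kate is a knave.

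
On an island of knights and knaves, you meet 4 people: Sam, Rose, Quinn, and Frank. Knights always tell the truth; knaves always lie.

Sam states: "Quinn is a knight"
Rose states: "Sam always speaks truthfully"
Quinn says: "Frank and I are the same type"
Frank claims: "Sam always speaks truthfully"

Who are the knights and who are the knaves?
Sam is a knight.
Rose is a knight.
Quinn is a knight.
Frank is a knight.

Verification:
- Sam (knight) says "Quinn is a knight" - this is TRUE because Quinn is a knight.
- Rose (knight) says "Sam always speaks truthfully" - this is TRUE because Sam is a knight.
- Quinn (knight) says "Frank and I are the same type" - this is TRUE because Quinn is a knight and Frank is a knight.
- Frank (knight) says "Sam always speaks truthfully" - this is TRUE because Sam is a knight.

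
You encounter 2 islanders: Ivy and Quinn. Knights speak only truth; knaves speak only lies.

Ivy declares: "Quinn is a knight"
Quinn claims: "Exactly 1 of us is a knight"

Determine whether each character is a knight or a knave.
Ivy is a knave.
Quinn is a knave.

Verification:
- Ivy (knave) says "Quinn is a knight" - this is FALSE (a lie) because Quinn is a knave.
- Quinn (knave) says "Exactly 1 of us is a knight" - this is FALSE (a lie) because there are 0 knights.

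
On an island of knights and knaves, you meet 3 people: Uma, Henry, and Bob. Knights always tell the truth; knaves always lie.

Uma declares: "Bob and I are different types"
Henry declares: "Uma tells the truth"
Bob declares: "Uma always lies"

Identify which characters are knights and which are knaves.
Uma is a knight.
Henry is a knight.
Bob is a knave.

Verification:
- Uma (knight) says "Bob and I are different types" - this is TRUE because Uma is a knight and Bob is a knave.
- Henry (knight) says "Uma tells the truth" - this is TRUE because Uma is a knight.
- Bob (knave) says "Uma always lies" - this is FALSE (a lie) because Uma is a knight.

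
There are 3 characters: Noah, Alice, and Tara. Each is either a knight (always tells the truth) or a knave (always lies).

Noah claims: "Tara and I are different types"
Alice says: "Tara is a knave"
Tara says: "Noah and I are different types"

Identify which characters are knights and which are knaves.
Noah is a knave.
Alice is a knight.
Tara is a knave.

Verification:
- Noah (knave) says "Tara and I are different types" - this is FALSE (a lie) because Noah is a knave and Tara is a knave.
- Alice (knight) says "Tara is a knave" - this is TRUE because Tara is a knave.
- Tara (knave) says "Noah and I are different types" - this is FALSE (a lie) because Tara is a knave and Noah is a knave.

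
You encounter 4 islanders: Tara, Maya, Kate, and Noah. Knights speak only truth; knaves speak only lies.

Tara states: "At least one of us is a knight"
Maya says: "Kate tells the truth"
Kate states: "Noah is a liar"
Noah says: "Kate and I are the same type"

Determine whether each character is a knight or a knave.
Tara is a knight.
Maya is a knight.
Kate is a knight.
Noah is a knave.

Verification:
- Tara (knight) says "At least one of us is a knight" - this is TRUE because Tara, Maya, and Kate are knights.
- Maya (knight) says "Kate tells the truth" - this is TRUE because Kate is a knight.
- Kate (knight) says "Noah is a liar" - this is TRUE because Noah is a knave.
- Noah (knave) says "Kate and I are the same type" - this is FALSE (a lie) because Noah is a knave and Kate is a knight.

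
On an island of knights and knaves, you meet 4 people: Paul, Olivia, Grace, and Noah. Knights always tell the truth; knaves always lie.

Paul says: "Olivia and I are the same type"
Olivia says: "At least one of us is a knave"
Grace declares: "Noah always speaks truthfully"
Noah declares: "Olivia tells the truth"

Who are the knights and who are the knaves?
Paul is a knave.
Olivia is a knight.
Grace is a knight.
Noah is a knight.

Verification:
- Paul (knave) says "Olivia and I are the same type" - this is FALSE (a lie) because Paul is a knave and Olivia is a knight.
- Olivia (knight) says "At least one of us is a knave" - this is TRUE because Paul is a knave.
- Grace (knight) says "Noah always speaks truthfully" - this is TRUE because Noah is a knight.
- Noah (knight) says "Olivia tells the truth" - this is TRUE because Olivia is a knight.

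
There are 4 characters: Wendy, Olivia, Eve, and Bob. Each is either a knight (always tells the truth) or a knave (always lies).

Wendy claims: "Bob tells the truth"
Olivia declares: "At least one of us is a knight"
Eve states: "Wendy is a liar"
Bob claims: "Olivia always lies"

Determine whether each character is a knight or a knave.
Wendy is a knave.
Olivia is a knight.
Eve is a knight.
Bob is a knave.

Verification:
- Wendy (knave) says "Bob tells the truth" - this is FALSE (a lie) because Bob is a knave.
- Olivia (knight) says "At least one of us is a knight" - this is TRUE because Olivia and Eve are knights.
- Eve (knight) says "Wendy is a liar" - this is TRUE because Wendy is a knave.
- Bob (knave) says "Olivia always lies" - this is FALSE (a lie) because Olivia is a knight.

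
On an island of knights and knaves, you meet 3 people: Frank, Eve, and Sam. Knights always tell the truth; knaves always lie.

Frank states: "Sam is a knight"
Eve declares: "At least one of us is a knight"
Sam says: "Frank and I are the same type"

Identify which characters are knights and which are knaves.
Frank is a knight.
Eve is a knight.
Sam is a knight.

Verification:
- Frank (knight) says "Sam is a knight" - this is TRUE because Sam is a knight.
- Eve (knight) says "At least one of us is a knight" - this is TRUE because Frank, Eve, and Sam are knights.
- Sam (knight) says "Frank and I are the same type" - this is TRUE because Sam is a knight and Frank is a knight.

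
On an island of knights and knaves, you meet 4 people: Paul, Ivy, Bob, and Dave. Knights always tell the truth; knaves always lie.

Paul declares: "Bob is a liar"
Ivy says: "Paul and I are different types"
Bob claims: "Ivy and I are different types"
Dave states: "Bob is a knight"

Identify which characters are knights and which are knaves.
Paul is a knave.
Ivy is a knave.
Bob is a knight.
Dave is a knight.

Verification:
- Paul (knave) says "Bob is a liar" - this is FALSE (a lie) because Bob is a knight.
- Ivy (knave) says "Paul and I are different types" - this is FALSE (a lie) because Ivy is a knave and Paul is a knave.
- Bob (knight) says "Ivy and I are different types" - this is TRUE because Bob is a knight and Ivy is a knave.
- Dave (knight) says "Bob is a knight" - this is TRUE because Bob is a knight.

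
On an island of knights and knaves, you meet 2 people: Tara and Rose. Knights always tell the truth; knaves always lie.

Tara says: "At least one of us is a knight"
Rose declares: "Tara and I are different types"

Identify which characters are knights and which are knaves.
Tara is a knave.
Rose is a knave.

Verification:
- Tara (knave) says "At least one of us is a knight" - this is FALSE (a lie) because no one is a knight.
- Rose (knave) says "Tara and I are different types" - this is FALSE (a lie) because Rose is a knave and Tara is a knave.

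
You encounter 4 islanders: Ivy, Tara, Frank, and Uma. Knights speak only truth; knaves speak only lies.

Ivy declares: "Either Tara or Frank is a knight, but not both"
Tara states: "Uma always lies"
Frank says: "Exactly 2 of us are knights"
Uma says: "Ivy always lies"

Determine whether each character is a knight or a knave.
Ivy is a knave.
Tara is a knave.
Frank is a knave.
Uma is a knight.

Verification:
- Ivy (knave) says "Either Tara or Frank is a knight, but not both" - this is FALSE (a lie) because Tara is a knave and Frank is a knave.
- Tara (knave) says "Uma always lies" - this is FALSE (a lie) because Uma is a knight.
- Frank (knave) says "Exactly 2 of us are knights" - this is FALSE (a lie) because there are 1 knights.
- Uma (knight) says "Ivy always lies" - this is TRUE because Ivy is a knave.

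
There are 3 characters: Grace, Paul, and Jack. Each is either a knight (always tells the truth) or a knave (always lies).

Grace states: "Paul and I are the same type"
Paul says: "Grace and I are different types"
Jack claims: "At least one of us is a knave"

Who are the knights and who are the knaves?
Grace is a knave.
Paul is a knight.
Jack is a knight.

Verification:
- Grace (knave) says "Paul and I are the same type" - this is FALSE (a lie) because Grace is a knave and Paul is a knight.
- Paul (knight) says "Grace and I are different types" - this is TRUE because Paul is a knight and Grace is a knave.
- Jack (knight) says "At least one of us is a knave" - this is TRUE because Grace is a knave.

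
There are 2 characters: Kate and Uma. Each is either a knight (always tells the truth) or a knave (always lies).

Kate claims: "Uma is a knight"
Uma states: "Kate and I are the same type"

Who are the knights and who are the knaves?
Kate is a knight.
Uma is a knight.

Verification:
- Kate (knight) says "Uma is a knight" - this is TRUE because Uma is a knight.
- Uma (knight) says "Kate and I are the same type" - this is TRUE because Uma is a knight and Kate is a knight.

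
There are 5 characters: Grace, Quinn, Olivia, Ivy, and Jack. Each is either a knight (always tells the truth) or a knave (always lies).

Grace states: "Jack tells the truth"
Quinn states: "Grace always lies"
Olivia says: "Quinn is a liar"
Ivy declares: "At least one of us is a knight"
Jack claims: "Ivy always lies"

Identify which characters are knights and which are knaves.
Grace is a knave.
Quinn is a knight.
Olivia is a knave.
Ivy is a knight.
Jack is a knave.

Verification:
- Grace (knave) says "Jack tells the truth" - this is FALSE (a lie) because Jack is a knave.
- Quinn (knight) says "Grace always lies" - this is TRUE because Grace is a knave.
- Olivia (knave) says "Quinn is a liar" - this is FALSE (a lie) because Quinn is a knight.
- Ivy (knight) says "At least one of us is a knight" - this is TRUE because Quinn and Ivy are knights.
- Jack (knave) says "Ivy always lies" - this is FALSE (a lie) because Ivy is a knight.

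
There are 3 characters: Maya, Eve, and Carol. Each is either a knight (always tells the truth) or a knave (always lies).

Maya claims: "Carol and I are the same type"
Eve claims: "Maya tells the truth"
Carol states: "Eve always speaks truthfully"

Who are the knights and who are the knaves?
Maya is a knight.
Eve is a knight.
Carol is a knight.

Verification:
- Maya (knight) says "Carol and I are the same type" - this is TRUE because Maya is a knight and Carol is a knight.
- Eve (knight) says "Maya tells the truth" - this is TRUE because Maya is a knight.
- Carol (knight) says "Eve always speaks truthfully" - this is TRUE because Eve is a knight.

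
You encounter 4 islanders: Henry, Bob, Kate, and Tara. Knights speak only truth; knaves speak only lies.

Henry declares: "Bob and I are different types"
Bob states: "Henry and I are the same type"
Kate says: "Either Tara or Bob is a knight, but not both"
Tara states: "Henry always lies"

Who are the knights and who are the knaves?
Henry is a knight.
Bob is a knave.
Kate is a knave.
Tara is a knave.

Verification:
- Henry (knight) says "Bob and I are different types" - this is TRUE because Henry is a knight and Bob is a knave.
- Bob (knave) says "Henry and I are the same type" - this is FALSE (a lie) because Bob is a knave and Henry is a knight.
- Kate (knave) says "Either Tara or Bob is a knight, but not both" - this is FALSE (a lie) because Tara is a knave and Bob is a knave.
- Tara (knave) says "Henry always lies" - this is FALSE (a lie) because Henry is a knight.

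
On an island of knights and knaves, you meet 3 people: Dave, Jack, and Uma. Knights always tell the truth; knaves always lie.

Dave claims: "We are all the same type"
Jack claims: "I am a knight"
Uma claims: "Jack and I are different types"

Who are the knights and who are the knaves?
Dave is a knave.
Jack is a knave.
Uma is a knight.

Verification:
- Dave (knave) says "We are all the same type" - this is FALSE (a lie) because Uma is a knight and Dave and Jack are knaves.
- Jack (knave) says "I am a knight" - this is FALSE (a lie) because Jack is a knave.
- Uma (knight) says "Jack and I are different types" - this is TRUE because Uma is a knight and Jack is a knave.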